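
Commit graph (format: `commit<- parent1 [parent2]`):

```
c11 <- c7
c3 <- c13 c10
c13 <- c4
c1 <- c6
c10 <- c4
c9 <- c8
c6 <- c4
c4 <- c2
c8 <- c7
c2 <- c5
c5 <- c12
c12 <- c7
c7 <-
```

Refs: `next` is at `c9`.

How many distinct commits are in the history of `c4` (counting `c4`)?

5

Walking parent pointers from c4: reachable set = {c12, c2, c4, c5, c7}.
That is 5 commits.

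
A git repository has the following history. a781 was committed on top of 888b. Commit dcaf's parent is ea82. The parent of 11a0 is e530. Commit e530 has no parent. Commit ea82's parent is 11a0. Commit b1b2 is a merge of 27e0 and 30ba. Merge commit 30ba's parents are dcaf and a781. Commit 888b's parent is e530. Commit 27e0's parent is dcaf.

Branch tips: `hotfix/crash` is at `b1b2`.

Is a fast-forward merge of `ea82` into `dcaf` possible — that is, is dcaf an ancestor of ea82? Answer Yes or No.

A fast-forward from dcaf to ea82 is possible iff dcaf is an ancestor of ea82.
Ancestors of ea82: {11a0, e530, ea82}.
dcaf is not among them, so fast-forward is not possible.

No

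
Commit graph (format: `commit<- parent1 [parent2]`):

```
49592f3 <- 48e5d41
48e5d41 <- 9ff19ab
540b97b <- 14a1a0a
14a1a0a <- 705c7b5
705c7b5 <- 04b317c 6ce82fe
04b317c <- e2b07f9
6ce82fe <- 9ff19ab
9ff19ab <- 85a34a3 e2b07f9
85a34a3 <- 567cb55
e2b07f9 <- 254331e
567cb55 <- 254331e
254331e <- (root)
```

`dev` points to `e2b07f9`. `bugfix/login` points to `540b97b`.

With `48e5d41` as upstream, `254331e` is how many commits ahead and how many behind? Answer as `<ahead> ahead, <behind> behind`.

Reachable from 254331e: {254331e}.
Reachable from 48e5d41: {254331e, 48e5d41, 567cb55, 85a34a3, 9ff19ab, e2b07f9}.
Only in 254331e's history (ahead): {} — 0.
Only in 48e5d41's history (behind): {48e5d41, 567cb55, 85a34a3, 9ff19ab, e2b07f9} — 5.

0 ahead, 5 behind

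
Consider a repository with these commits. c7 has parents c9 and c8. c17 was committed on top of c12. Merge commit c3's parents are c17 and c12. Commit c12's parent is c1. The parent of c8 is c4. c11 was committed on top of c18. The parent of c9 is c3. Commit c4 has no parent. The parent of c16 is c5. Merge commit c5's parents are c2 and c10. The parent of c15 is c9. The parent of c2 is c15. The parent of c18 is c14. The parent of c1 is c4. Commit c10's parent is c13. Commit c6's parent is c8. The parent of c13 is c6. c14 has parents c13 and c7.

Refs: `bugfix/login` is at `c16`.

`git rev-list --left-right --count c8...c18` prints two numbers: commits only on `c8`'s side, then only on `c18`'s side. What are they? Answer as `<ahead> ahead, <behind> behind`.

0 ahead, 10 behind

Reachable from c8: {c4, c8}.
Reachable from c18: {c1, c12, c13, c14, c17, c18, c3, c4, c6, c7, c8, c9}.
Only in c8's history (ahead): {} — 0.
Only in c18's history (behind): {c1, c12, c13, c14, c17, c18, c3, c6, c7, c9} — 10.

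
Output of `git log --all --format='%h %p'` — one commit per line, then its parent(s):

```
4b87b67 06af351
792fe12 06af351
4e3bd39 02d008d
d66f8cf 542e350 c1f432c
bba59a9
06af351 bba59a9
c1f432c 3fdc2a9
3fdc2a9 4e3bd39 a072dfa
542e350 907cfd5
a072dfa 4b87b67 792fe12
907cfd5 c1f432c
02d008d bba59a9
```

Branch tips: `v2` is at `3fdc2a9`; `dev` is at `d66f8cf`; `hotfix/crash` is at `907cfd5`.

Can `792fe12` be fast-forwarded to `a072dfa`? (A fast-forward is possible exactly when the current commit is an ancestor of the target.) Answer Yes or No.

A fast-forward from 792fe12 to a072dfa is possible iff 792fe12 is an ancestor of a072dfa.
Ancestors of a072dfa: {06af351, 4b87b67, 792fe12, a072dfa, bba59a9}.
792fe12 is among them, so fast-forward is possible.

Yes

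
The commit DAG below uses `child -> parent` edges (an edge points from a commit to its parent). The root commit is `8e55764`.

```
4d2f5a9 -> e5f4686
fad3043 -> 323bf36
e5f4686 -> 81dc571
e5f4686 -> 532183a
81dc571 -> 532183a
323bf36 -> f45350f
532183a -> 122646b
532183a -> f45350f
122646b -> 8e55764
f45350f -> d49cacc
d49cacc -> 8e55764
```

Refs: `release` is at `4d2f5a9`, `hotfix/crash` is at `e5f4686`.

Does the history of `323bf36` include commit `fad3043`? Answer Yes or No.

No

Ancestors of 323bf36: {323bf36, 8e55764, d49cacc, f45350f}.
fad3043 is not in that set, so it is not an ancestor of 323bf36.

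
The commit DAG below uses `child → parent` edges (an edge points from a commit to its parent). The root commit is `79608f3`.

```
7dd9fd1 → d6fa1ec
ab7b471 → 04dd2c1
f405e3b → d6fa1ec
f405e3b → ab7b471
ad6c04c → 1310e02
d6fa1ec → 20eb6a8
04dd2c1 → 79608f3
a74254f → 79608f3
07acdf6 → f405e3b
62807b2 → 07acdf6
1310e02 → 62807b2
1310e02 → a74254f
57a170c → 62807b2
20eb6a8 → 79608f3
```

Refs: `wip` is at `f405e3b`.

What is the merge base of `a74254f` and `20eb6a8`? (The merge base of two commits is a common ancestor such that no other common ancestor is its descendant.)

Ancestors of a74254f: {79608f3, a74254f}.
Ancestors of 20eb6a8: {20eb6a8, 79608f3}.
Common ancestors: {79608f3}.
The only common ancestor is 79608f3, so it is the merge base.

79608f3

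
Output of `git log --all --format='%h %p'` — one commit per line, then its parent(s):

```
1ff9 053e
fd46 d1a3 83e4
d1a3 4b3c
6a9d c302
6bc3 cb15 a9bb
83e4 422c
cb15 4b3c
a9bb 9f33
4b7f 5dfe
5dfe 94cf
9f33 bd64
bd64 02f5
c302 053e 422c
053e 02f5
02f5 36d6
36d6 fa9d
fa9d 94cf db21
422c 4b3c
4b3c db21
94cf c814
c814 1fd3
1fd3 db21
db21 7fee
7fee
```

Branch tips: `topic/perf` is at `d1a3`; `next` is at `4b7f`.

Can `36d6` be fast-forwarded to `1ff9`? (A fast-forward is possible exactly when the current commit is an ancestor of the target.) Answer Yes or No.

Yes

A fast-forward from 36d6 to 1ff9 is possible iff 36d6 is an ancestor of 1ff9.
Ancestors of 1ff9: {02f5, 053e, 1fd3, 1ff9, 36d6, 7fee, 94cf, c814, db21, fa9d}.
36d6 is among them, so fast-forward is possible.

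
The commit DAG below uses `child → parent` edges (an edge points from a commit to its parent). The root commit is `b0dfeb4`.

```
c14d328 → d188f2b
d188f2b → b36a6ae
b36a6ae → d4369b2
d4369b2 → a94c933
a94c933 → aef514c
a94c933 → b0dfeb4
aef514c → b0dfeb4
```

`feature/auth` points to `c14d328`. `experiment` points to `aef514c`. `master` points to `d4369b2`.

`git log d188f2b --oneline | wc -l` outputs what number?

6

Walking parent pointers from d188f2b: reachable set = {a94c933, aef514c, b0dfeb4, b36a6ae, d188f2b, d4369b2}.
That is 6 commits.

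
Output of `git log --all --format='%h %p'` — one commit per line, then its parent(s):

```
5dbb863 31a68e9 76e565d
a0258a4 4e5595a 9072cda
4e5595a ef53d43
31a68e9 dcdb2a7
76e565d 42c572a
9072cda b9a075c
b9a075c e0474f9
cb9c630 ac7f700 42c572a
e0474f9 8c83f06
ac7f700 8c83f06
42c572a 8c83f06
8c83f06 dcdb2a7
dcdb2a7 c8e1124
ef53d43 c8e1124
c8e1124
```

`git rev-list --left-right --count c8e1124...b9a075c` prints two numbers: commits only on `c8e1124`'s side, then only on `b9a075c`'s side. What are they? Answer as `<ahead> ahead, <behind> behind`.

0 ahead, 4 behind

Reachable from c8e1124: {c8e1124}.
Reachable from b9a075c: {8c83f06, b9a075c, c8e1124, dcdb2a7, e0474f9}.
Only in c8e1124's history (ahead): {} — 0.
Only in b9a075c's history (behind): {8c83f06, b9a075c, dcdb2a7, e0474f9} — 4.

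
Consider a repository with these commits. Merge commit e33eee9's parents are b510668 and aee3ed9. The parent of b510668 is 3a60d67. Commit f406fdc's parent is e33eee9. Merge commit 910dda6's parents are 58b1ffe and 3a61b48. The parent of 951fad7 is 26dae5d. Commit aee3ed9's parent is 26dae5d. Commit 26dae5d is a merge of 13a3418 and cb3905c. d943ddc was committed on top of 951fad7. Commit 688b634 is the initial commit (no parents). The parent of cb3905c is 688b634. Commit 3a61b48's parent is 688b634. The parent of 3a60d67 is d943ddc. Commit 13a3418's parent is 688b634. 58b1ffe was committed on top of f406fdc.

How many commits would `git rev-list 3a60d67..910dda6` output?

Reachable from 910dda6: {13a3418, 26dae5d, 3a60d67, 3a61b48, 58b1ffe, 688b634, 910dda6, 951fad7, aee3ed9, b510668, cb3905c, d943ddc, e33eee9, f406fdc}.
Reachable from 3a60d67: {13a3418, 26dae5d, 3a60d67, 688b634, 951fad7, cb3905c, d943ddc}.
In 910dda6's history but not 3a60d67's: {3a61b48, 58b1ffe, 910dda6, aee3ed9, b510668, e33eee9, f406fdc} — 7 commits.

7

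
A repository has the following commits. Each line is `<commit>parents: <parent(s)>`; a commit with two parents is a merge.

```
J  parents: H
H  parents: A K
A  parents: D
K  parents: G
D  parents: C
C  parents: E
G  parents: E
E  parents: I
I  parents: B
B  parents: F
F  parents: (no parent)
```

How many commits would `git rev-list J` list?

11

Walking parent pointers from J: reachable set = {A, B, C, D, E, F, G, H, I, J, K}.
That is 11 commits.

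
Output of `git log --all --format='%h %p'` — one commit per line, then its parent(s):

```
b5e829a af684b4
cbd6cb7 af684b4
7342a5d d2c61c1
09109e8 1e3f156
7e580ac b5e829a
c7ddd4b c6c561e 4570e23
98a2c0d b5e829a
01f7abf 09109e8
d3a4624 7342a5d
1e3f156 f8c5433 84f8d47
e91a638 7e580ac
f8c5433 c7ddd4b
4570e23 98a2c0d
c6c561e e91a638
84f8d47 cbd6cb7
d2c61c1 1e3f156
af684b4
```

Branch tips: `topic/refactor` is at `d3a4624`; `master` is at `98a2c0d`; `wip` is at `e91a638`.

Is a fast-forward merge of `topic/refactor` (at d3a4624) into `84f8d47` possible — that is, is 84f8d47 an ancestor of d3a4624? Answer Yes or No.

Yes

A fast-forward from 84f8d47 to d3a4624 is possible iff 84f8d47 is an ancestor of d3a4624.
Ancestors of d3a4624: {1e3f156, 4570e23, 7342a5d, 7e580ac, 84f8d47, 98a2c0d, af684b4, b5e829a, c6c561e, c7ddd4b, cbd6cb7, d2c61c1, d3a4624, e91a638, f8c5433}.
84f8d47 is among them, so fast-forward is possible.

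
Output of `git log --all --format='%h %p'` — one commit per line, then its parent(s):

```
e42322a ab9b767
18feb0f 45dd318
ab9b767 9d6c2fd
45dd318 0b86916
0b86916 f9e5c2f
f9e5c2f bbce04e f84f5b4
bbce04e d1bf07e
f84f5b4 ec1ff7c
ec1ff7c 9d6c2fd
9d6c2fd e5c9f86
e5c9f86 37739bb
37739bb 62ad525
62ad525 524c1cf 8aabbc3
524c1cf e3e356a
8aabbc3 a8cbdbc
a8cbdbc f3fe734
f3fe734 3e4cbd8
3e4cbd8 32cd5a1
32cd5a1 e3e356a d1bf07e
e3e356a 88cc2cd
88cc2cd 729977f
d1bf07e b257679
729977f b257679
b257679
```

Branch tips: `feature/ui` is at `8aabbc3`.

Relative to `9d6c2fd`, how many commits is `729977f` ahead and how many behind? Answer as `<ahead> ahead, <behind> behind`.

Reachable from 729977f: {729977f, b257679}.
Reachable from 9d6c2fd: {32cd5a1, 37739bb, 3e4cbd8, 524c1cf, 62ad525, 729977f, 88cc2cd, 8aabbc3, 9d6c2fd, a8cbdbc, b257679, d1bf07e, e3e356a, e5c9f86, f3fe734}.
Only in 729977f's history (ahead): {} — 0.
Only in 9d6c2fd's history (behind): {32cd5a1, 37739bb, 3e4cbd8, 524c1cf, 62ad525, 88cc2cd, 8aabbc3, 9d6c2fd, a8cbdbc, d1bf07e, e3e356a, e5c9f86, f3fe734} — 13.

0 ahead, 13 behind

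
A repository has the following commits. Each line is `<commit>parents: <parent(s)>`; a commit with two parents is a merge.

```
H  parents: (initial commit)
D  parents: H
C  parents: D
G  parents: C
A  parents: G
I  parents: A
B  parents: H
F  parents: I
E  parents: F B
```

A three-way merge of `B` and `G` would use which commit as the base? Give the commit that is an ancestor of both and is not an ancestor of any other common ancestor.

H

Ancestors of B: {B, H}.
Ancestors of G: {C, D, G, H}.
Common ancestors: {H}.
The only common ancestor is H, so it is the merge base.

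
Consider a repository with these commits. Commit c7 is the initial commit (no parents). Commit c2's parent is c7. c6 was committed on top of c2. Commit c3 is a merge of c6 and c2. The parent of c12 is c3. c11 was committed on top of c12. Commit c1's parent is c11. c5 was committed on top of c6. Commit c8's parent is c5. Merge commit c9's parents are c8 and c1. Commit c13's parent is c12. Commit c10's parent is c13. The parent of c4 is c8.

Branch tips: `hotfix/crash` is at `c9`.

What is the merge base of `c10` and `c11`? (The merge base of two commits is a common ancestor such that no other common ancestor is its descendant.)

Ancestors of c10: {c10, c12, c13, c2, c3, c6, c7}.
Ancestors of c11: {c11, c12, c2, c3, c6, c7}.
Common ancestors: {c12, c2, c3, c6, c7}.
Among these, c12 is not an ancestor of any other common ancestor — it is the merge base.

c12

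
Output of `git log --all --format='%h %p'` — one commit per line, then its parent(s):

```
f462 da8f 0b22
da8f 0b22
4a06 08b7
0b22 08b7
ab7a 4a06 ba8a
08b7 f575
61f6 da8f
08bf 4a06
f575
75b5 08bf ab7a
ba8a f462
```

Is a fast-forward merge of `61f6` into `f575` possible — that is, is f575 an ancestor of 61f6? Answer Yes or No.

Yes

A fast-forward from f575 to 61f6 is possible iff f575 is an ancestor of 61f6.
Ancestors of 61f6: {08b7, 0b22, 61f6, da8f, f575}.
f575 is among them, so fast-forward is possible.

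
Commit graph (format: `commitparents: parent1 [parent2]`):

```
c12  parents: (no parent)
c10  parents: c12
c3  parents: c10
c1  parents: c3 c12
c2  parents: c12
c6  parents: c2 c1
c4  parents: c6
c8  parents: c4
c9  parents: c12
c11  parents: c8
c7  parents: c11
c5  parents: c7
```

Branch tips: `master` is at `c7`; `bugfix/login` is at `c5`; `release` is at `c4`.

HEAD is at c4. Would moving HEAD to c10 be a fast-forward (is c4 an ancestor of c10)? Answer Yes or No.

A fast-forward from c4 to c10 is possible iff c4 is an ancestor of c10.
Ancestors of c10: {c10, c12}.
c4 is not among them, so fast-forward is not possible.

No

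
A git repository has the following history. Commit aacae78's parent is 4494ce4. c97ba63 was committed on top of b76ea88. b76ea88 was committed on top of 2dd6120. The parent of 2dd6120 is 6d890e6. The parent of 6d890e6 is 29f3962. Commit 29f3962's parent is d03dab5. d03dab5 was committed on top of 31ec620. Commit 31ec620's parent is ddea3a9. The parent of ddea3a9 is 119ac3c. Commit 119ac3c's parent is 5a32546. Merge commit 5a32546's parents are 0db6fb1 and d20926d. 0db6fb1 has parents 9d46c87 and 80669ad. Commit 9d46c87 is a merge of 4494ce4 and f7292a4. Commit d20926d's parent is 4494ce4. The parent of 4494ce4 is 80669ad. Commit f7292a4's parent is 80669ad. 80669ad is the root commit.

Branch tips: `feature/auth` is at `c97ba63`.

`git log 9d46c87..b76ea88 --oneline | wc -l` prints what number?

Reachable from b76ea88: {0db6fb1, 119ac3c, 29f3962, 2dd6120, 31ec620, 4494ce4, 5a32546, 6d890e6, 80669ad, 9d46c87, b76ea88, d03dab5, d20926d, ddea3a9, f7292a4}.
Reachable from 9d46c87: {4494ce4, 80669ad, 9d46c87, f7292a4}.
In b76ea88's history but not 9d46c87's: {0db6fb1, 119ac3c, 29f3962, 2dd6120, 31ec620, 5a32546, 6d890e6, b76ea88, d03dab5, d20926d, ddea3a9} — 11 commits.

11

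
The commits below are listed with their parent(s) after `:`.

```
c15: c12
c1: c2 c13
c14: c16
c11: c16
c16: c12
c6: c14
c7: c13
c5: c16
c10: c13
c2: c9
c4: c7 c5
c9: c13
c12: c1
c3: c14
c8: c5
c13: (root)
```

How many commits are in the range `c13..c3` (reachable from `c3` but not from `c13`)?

Reachable from c3: {c1, c12, c13, c14, c16, c2, c3, c9}.
Reachable from c13: {c13}.
In c3's history but not c13's: {c1, c12, c14, c16, c2, c3, c9} — 7 commits.

7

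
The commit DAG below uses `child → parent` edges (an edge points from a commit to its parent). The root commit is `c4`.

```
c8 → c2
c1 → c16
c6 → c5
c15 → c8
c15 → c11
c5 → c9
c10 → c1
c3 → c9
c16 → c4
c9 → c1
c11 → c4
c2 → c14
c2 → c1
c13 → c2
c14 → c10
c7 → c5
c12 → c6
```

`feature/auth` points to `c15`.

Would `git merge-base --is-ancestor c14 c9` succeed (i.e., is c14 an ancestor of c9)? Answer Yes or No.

Ancestors of c9: {c1, c16, c4, c9}.
c14 is not in that set, so it is not an ancestor of c9.

No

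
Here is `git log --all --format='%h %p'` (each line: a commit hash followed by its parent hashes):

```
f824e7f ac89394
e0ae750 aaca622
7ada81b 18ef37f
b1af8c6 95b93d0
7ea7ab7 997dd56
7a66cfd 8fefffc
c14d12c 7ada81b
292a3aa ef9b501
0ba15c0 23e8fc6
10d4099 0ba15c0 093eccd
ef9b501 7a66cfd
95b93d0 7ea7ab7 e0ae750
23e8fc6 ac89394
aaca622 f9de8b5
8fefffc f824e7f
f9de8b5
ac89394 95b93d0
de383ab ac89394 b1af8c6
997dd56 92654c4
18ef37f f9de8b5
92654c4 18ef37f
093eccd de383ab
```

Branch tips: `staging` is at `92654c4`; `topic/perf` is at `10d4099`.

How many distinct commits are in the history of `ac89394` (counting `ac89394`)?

9

Walking parent pointers from ac89394: reachable set = {18ef37f, 7ea7ab7, 92654c4, 95b93d0, 997dd56, aaca622, ac89394, e0ae750, f9de8b5}.
That is 9 commits.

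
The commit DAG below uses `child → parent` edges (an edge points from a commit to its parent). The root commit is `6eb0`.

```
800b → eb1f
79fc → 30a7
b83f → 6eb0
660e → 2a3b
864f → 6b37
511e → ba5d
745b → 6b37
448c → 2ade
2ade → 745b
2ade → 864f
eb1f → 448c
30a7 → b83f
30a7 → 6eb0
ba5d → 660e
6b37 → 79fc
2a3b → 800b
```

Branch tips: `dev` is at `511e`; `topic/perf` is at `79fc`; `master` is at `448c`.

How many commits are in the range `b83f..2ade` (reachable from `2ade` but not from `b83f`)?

6

Reachable from 2ade: {2ade, 30a7, 6b37, 6eb0, 745b, 79fc, 864f, b83f}.
Reachable from b83f: {6eb0, b83f}.
In 2ade's history but not b83f's: {2ade, 30a7, 6b37, 745b, 79fc, 864f} — 6 commits.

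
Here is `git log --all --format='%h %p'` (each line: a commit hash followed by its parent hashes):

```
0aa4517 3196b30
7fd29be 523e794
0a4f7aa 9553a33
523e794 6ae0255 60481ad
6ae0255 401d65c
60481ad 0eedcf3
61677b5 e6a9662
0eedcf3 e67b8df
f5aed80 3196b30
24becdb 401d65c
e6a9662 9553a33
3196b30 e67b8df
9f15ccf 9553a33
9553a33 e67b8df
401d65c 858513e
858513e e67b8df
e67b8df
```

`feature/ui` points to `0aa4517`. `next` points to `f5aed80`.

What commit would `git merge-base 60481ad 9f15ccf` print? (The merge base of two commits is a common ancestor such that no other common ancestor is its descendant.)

Ancestors of 60481ad: {0eedcf3, 60481ad, e67b8df}.
Ancestors of 9f15ccf: {9553a33, 9f15ccf, e67b8df}.
Common ancestors: {e67b8df}.
The only common ancestor is e67b8df, so it is the merge base.

e67b8df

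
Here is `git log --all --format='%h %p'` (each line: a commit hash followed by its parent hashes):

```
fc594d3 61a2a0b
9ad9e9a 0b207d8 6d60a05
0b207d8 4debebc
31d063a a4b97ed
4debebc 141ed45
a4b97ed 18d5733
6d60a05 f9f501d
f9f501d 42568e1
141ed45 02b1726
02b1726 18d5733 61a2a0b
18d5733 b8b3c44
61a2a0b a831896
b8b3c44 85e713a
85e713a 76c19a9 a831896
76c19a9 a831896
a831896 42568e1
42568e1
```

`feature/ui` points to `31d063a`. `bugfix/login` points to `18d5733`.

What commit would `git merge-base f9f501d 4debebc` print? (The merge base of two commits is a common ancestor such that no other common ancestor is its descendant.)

Ancestors of f9f501d: {42568e1, f9f501d}.
Ancestors of 4debebc: {02b1726, 141ed45, 18d5733, 42568e1, 4debebc, 61a2a0b, 76c19a9, 85e713a, a831896, b8b3c44}.
Common ancestors: {42568e1}.
The only common ancestor is 42568e1, so it is the merge base.

42568e1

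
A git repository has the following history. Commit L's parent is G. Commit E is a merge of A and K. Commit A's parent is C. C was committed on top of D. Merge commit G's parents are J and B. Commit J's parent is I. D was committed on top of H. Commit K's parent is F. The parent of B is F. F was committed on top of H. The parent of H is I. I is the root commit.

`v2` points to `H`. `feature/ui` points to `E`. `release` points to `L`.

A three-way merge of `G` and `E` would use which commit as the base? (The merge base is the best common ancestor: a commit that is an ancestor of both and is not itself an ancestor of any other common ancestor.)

Ancestors of G: {B, F, G, H, I, J}.
Ancestors of E: {A, C, D, E, F, H, I, K}.
Common ancestors: {F, H, I}.
Among these, F is not an ancestor of any other common ancestor — it is the merge base.

F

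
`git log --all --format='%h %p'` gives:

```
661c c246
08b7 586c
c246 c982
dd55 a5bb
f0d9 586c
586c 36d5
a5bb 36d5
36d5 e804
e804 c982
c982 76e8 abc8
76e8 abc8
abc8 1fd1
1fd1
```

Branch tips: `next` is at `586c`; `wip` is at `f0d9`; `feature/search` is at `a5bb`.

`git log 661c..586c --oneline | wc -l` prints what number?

Reachable from 586c: {1fd1, 36d5, 586c, 76e8, abc8, c982, e804}.
Reachable from 661c: {1fd1, 661c, 76e8, abc8, c246, c982}.
In 586c's history but not 661c's: {36d5, 586c, e804} — 3 commits.

3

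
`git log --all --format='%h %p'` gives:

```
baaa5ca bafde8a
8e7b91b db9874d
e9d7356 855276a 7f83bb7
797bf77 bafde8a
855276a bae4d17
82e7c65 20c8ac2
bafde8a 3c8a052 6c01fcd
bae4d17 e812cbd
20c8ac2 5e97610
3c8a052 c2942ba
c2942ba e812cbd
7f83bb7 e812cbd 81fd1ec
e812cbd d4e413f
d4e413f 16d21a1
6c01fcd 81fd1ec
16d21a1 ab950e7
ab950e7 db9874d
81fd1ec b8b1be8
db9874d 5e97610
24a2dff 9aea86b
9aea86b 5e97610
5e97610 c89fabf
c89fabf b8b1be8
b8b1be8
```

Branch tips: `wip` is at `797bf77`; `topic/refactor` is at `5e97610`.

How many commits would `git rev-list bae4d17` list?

Walking parent pointers from bae4d17: reachable set = {16d21a1, 5e97610, ab950e7, b8b1be8, bae4d17, c89fabf, d4e413f, db9874d, e812cbd}.
That is 9 commits.

9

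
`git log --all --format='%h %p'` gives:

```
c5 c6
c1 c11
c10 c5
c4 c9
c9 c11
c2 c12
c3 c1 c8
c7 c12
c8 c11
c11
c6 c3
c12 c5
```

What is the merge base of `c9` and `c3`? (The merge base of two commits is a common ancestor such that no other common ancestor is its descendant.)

c11

Ancestors of c9: {c11, c9}.
Ancestors of c3: {c1, c11, c3, c8}.
Common ancestors: {c11}.
The only common ancestor is c11, so it is the merge base.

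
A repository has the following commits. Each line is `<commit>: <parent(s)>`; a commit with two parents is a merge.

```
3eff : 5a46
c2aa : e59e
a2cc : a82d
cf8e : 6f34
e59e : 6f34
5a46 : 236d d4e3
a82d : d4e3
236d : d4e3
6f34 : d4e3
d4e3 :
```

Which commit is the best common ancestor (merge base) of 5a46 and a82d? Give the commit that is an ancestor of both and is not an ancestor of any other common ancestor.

Ancestors of 5a46: {236d, 5a46, d4e3}.
Ancestors of a82d: {a82d, d4e3}.
Common ancestors: {d4e3}.
The only common ancestor is d4e3, so it is the merge base.

d4e3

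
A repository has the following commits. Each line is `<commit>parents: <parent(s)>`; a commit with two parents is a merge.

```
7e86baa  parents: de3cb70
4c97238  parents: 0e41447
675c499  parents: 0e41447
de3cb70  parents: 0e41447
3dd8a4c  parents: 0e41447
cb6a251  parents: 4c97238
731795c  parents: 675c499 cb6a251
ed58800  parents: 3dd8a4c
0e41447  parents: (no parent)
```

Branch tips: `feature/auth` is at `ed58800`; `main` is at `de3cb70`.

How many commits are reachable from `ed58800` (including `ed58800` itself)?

3

Walking parent pointers from ed58800: reachable set = {0e41447, 3dd8a4c, ed58800}.
That is 3 commits.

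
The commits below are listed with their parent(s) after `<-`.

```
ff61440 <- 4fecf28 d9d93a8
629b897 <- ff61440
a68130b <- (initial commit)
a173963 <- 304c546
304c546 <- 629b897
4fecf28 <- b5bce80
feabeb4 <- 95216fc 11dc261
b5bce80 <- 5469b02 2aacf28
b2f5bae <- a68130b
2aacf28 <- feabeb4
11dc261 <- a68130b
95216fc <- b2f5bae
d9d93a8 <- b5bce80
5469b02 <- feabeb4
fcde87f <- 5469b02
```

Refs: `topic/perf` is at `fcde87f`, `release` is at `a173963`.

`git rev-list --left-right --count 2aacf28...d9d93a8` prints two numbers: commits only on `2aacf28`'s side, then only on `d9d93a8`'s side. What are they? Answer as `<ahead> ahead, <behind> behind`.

Reachable from 2aacf28: {11dc261, 2aacf28, 95216fc, a68130b, b2f5bae, feabeb4}.
Reachable from d9d93a8: {11dc261, 2aacf28, 5469b02, 95216fc, a68130b, b2f5bae, b5bce80, d9d93a8, feabeb4}.
Only in 2aacf28's history (ahead): {} — 0.
Only in d9d93a8's history (behind): {5469b02, b5bce80, d9d93a8} — 3.

0 ahead, 3 behind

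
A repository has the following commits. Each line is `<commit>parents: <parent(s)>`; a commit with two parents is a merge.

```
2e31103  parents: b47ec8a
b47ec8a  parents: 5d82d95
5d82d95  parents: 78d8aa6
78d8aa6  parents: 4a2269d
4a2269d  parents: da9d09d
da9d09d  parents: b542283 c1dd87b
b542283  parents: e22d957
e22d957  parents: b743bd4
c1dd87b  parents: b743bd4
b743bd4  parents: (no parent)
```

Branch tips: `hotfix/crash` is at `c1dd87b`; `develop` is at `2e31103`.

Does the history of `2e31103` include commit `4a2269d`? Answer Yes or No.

Ancestors of 2e31103 (commits reachable by following parents): {2e31103, 4a2269d, 5d82d95, 78d8aa6, b47ec8a, b542283, b743bd4, c1dd87b, da9d09d, e22d957}.
4a2269d is in that set, so it is an ancestor of 2e31103.

Yes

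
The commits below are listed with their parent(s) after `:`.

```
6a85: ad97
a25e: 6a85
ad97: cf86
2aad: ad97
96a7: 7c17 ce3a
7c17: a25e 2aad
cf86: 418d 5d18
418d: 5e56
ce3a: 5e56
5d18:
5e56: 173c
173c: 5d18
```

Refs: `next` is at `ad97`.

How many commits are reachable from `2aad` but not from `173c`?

Reachable from 2aad: {173c, 2aad, 418d, 5d18, 5e56, ad97, cf86}.
Reachable from 173c: {173c, 5d18}.
In 2aad's history but not 173c's: {2aad, 418d, 5e56, ad97, cf86} — 5 commits.

5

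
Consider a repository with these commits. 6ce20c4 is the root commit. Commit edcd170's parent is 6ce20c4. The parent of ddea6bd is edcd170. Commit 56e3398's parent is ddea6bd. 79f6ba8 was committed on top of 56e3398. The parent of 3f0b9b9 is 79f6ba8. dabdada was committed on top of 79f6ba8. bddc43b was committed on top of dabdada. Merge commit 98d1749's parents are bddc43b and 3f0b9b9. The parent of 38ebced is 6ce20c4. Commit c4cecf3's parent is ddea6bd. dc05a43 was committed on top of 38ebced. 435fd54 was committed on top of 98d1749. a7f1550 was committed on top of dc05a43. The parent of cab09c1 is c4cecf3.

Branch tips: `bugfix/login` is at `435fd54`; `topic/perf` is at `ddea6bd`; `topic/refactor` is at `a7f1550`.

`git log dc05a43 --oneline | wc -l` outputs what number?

Walking parent pointers from dc05a43: reachable set = {38ebced, 6ce20c4, dc05a43}.
That is 3 commits.

3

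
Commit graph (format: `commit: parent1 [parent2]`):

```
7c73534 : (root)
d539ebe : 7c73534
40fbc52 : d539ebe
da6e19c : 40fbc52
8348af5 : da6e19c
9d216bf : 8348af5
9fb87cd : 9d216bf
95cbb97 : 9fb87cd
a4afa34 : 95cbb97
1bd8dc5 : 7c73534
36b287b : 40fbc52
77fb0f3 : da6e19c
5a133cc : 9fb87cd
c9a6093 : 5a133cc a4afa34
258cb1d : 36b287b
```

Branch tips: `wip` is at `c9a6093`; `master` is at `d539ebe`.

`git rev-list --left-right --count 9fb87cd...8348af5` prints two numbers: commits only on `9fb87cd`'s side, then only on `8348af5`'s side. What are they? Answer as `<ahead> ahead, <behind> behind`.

Reachable from 9fb87cd: {40fbc52, 7c73534, 8348af5, 9d216bf, 9fb87cd, d539ebe, da6e19c}.
Reachable from 8348af5: {40fbc52, 7c73534, 8348af5, d539ebe, da6e19c}.
Only in 9fb87cd's history (ahead): {9d216bf, 9fb87cd} — 2.
Only in 8348af5's history (behind): {} — 0.

2 ahead, 0 behind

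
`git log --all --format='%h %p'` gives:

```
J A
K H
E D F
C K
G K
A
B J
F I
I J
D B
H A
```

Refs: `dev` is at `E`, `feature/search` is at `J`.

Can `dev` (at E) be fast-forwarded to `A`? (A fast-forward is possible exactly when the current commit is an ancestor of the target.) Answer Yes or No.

No

A fast-forward from E to A is possible iff E is an ancestor of A.
Ancestors of A: {A}.
E is not among them, so fast-forward is not possible.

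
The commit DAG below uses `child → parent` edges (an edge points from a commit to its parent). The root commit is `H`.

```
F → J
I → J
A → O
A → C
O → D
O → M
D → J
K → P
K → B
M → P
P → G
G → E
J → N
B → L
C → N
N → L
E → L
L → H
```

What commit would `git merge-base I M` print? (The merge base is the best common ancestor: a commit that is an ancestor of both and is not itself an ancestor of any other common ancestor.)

L

Ancestors of I: {H, I, J, L, N}.
Ancestors of M: {E, G, H, L, M, P}.
Common ancestors: {H, L}.
Among these, L is not an ancestor of any other common ancestor — it is the merge base.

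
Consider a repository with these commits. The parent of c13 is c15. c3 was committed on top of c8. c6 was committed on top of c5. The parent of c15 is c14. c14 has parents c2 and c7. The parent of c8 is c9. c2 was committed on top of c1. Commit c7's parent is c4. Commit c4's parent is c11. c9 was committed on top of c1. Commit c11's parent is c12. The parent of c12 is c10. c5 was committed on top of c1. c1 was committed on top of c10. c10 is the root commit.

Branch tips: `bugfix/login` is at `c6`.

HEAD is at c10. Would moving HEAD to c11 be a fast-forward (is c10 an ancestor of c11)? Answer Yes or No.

A fast-forward from c10 to c11 is possible iff c10 is an ancestor of c11.
Ancestors of c11: {c10, c11, c12}.
c10 is among them, so fast-forward is possible.

Yes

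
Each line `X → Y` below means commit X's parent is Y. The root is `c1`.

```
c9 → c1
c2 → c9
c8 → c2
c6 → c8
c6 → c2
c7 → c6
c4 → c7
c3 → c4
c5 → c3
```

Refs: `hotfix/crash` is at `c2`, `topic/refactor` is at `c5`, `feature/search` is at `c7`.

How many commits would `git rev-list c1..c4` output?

6

Reachable from c4: {c1, c2, c4, c6, c7, c8, c9}.
Reachable from c1: {c1}.
In c4's history but not c1's: {c2, c4, c6, c7, c8, c9} — 6 commits.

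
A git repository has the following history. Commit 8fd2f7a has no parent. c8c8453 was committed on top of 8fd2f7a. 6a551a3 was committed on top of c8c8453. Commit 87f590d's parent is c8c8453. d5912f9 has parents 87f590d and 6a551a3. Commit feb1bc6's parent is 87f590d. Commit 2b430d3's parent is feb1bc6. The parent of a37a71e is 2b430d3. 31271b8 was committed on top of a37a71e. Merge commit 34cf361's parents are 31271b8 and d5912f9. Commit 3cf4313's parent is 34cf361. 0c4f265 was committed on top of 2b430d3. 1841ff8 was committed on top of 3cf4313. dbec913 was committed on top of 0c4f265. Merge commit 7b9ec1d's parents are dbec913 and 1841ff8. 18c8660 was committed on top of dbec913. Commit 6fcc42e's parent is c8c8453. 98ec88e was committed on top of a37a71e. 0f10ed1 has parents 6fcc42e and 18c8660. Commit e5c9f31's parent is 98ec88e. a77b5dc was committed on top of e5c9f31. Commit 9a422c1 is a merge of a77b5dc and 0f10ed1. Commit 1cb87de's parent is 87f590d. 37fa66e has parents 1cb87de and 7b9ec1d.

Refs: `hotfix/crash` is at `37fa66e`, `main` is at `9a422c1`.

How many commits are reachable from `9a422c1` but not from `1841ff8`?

9

Reachable from 9a422c1: {0c4f265, 0f10ed1, 18c8660, 2b430d3, 6fcc42e, 87f590d, 8fd2f7a, 98ec88e, 9a422c1, a37a71e, a77b5dc, c8c8453, dbec913, e5c9f31, feb1bc6}.
Reachable from 1841ff8: {1841ff8, 2b430d3, 31271b8, 34cf361, 3cf4313, 6a551a3, 87f590d, 8fd2f7a, a37a71e, c8c8453, d5912f9, feb1bc6}.
In 9a422c1's history but not 1841ff8's: {0c4f265, 0f10ed1, 18c8660, 6fcc42e, 98ec88e, 9a422c1, a77b5dc, dbec913, e5c9f31} — 9 commits.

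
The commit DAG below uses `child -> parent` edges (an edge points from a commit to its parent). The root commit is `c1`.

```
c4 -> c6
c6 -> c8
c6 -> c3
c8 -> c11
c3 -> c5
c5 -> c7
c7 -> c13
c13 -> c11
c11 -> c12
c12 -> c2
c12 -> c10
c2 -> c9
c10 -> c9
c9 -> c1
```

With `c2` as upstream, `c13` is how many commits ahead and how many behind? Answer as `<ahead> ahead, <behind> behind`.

Reachable from c13: {c1, c10, c11, c12, c13, c2, c9}.
Reachable from c2: {c1, c2, c9}.
Only in c13's history (ahead): {c10, c11, c12, c13} — 4.
Only in c2's history (behind): {} — 0.

4 ahead, 0 behind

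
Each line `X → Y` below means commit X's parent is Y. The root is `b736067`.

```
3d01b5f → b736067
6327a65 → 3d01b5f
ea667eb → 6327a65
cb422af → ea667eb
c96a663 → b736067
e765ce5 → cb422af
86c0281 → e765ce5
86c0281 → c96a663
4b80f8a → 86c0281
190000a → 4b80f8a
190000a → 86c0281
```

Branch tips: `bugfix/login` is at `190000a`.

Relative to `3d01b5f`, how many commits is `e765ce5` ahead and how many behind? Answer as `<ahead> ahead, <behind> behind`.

4 ahead, 0 behind

Reachable from e765ce5: {3d01b5f, 6327a65, b736067, cb422af, e765ce5, ea667eb}.
Reachable from 3d01b5f: {3d01b5f, b736067}.
Only in e765ce5's history (ahead): {6327a65, cb422af, e765ce5, ea667eb} — 4.
Only in 3d01b5f's history (behind): {} — 0.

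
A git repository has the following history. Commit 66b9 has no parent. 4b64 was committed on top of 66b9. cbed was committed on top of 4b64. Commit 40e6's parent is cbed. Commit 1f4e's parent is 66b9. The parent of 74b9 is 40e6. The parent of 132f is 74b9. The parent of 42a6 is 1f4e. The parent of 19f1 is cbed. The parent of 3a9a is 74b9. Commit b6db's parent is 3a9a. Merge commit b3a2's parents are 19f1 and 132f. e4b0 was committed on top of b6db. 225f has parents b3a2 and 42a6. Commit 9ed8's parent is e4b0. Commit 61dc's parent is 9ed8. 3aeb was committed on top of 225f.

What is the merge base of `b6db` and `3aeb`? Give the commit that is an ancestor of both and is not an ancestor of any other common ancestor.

74b9

Ancestors of b6db: {3a9a, 40e6, 4b64, 66b9, 74b9, b6db, cbed}.
Ancestors of 3aeb: {132f, 19f1, 1f4e, 225f, 3aeb, 40e6, 42a6, 4b64, 66b9, 74b9, b3a2, cbed}.
Common ancestors: {40e6, 4b64, 66b9, 74b9, cbed}.
Among these, 74b9 is not an ancestor of any other common ancestor — it is the merge base.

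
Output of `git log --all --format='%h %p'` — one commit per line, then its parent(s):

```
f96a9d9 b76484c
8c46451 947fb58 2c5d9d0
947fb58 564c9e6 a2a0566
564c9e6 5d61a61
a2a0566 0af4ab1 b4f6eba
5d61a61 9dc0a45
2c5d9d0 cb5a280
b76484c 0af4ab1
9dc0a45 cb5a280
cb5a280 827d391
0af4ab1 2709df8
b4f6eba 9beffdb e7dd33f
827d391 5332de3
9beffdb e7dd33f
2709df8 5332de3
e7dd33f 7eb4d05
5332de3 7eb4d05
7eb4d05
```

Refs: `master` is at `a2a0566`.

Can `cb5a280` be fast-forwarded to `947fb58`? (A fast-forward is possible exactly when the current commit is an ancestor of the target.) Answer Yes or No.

Yes

A fast-forward from cb5a280 to 947fb58 is possible iff cb5a280 is an ancestor of 947fb58.
Ancestors of 947fb58: {0af4ab1, 2709df8, 5332de3, 564c9e6, 5d61a61, 7eb4d05, 827d391, 947fb58, 9beffdb, 9dc0a45, a2a0566, b4f6eba, cb5a280, e7dd33f}.
cb5a280 is among them, so fast-forward is possible.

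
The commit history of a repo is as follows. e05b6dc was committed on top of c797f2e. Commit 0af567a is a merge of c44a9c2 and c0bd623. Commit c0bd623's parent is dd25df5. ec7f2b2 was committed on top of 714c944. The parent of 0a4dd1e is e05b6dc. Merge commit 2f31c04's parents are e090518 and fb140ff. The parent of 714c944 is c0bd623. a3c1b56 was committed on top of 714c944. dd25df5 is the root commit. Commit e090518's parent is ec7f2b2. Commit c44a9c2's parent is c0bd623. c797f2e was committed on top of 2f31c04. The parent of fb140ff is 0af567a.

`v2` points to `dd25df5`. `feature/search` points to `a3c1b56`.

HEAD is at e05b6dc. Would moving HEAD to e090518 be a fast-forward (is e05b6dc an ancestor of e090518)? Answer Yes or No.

No

A fast-forward from e05b6dc to e090518 is possible iff e05b6dc is an ancestor of e090518.
Ancestors of e090518: {714c944, c0bd623, dd25df5, e090518, ec7f2b2}.
e05b6dc is not among them, so fast-forward is not possible.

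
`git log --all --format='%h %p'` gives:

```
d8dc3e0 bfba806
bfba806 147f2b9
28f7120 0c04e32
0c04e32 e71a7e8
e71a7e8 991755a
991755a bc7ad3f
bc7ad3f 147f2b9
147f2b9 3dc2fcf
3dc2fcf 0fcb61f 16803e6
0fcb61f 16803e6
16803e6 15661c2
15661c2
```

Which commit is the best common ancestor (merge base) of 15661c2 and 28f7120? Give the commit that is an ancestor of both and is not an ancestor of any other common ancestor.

Ancestors of 15661c2: {15661c2}.
Ancestors of 28f7120: {0c04e32, 0fcb61f, 147f2b9, 15661c2, 16803e6, 28f7120, 3dc2fcf, 991755a, bc7ad3f, e71a7e8}.
Common ancestors: {15661c2}.
The only common ancestor is 15661c2, so it is the merge base.

15661c2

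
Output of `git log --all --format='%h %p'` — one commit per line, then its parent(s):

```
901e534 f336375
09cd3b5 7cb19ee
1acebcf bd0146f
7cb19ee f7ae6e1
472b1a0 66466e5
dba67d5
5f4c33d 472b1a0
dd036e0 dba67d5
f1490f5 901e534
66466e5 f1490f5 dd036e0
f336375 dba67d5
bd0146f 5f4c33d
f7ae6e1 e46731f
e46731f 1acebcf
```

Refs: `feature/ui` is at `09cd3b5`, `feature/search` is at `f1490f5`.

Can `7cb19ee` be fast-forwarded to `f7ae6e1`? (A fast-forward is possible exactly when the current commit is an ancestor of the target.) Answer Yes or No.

A fast-forward from 7cb19ee to f7ae6e1 is possible iff 7cb19ee is an ancestor of f7ae6e1.
Ancestors of f7ae6e1: {1acebcf, 472b1a0, 5f4c33d, 66466e5, 901e534, bd0146f, dba67d5, dd036e0, e46731f, f1490f5, f336375, f7ae6e1}.
7cb19ee is not among them, so fast-forward is not possible.

No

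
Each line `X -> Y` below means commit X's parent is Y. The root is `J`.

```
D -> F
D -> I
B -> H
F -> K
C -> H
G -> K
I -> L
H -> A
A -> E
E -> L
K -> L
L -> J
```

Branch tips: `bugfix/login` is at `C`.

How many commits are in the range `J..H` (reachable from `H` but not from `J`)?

Reachable from H: {A, E, H, J, L}.
Reachable from J: {J}.
In H's history but not J's: {A, E, H, L} — 4 commits.

4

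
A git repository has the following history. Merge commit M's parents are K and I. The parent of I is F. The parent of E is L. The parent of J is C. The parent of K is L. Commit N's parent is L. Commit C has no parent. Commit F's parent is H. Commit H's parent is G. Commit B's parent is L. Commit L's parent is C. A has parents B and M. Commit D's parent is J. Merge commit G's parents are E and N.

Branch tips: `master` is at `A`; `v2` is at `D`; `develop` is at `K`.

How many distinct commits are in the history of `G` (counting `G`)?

5

Walking parent pointers from G: reachable set = {C, E, G, L, N}.
That is 5 commits.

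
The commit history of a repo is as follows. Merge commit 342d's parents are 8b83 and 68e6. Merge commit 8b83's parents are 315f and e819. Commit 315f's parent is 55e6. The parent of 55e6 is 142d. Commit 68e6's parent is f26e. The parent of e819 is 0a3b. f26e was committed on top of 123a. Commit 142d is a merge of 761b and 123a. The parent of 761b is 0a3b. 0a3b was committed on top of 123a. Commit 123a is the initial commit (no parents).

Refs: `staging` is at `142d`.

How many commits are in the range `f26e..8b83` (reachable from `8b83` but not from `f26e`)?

Reachable from 8b83: {0a3b, 123a, 142d, 315f, 55e6, 761b, 8b83, e819}.
Reachable from f26e: {123a, f26e}.
In 8b83's history but not f26e's: {0a3b, 142d, 315f, 55e6, 761b, 8b83, e819} — 7 commits.

7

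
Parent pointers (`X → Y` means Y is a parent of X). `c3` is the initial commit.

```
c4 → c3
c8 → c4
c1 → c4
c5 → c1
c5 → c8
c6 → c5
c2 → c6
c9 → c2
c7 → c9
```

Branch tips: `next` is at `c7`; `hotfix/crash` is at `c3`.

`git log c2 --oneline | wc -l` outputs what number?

7

Walking parent pointers from c2: reachable set = {c1, c2, c3, c4, c5, c6, c8}.
That is 7 commits.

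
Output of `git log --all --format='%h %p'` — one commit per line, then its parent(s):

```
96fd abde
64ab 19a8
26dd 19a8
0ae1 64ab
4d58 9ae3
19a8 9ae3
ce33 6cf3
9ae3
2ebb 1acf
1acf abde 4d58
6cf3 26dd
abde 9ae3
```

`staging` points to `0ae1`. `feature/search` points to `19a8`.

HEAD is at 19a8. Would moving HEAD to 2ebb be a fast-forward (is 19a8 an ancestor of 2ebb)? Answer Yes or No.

A fast-forward from 19a8 to 2ebb is possible iff 19a8 is an ancestor of 2ebb.
Ancestors of 2ebb: {1acf, 2ebb, 4d58, 9ae3, abde}.
19a8 is not among them, so fast-forward is not possible.

No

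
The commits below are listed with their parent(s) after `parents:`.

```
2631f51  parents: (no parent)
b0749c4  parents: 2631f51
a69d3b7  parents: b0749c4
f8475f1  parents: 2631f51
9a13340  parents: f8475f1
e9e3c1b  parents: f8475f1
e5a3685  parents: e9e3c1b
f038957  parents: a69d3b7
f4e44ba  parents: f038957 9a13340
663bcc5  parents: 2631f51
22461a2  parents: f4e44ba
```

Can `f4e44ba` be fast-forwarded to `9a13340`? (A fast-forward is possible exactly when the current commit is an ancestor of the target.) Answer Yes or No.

No

A fast-forward from f4e44ba to 9a13340 is possible iff f4e44ba is an ancestor of 9a13340.
Ancestors of 9a13340: {2631f51, 9a13340, f8475f1}.
f4e44ba is not among them, so fast-forward is not possible.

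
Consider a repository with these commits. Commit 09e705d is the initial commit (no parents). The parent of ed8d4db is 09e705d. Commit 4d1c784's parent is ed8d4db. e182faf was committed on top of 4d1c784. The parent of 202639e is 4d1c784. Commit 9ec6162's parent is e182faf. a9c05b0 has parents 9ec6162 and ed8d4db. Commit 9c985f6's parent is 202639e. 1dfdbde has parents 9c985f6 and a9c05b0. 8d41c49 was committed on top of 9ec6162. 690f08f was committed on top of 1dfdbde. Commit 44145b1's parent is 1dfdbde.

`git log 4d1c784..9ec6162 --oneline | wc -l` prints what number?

Reachable from 9ec6162: {09e705d, 4d1c784, 9ec6162, e182faf, ed8d4db}.
Reachable from 4d1c784: {09e705d, 4d1c784, ed8d4db}.
In 9ec6162's history but not 4d1c784's: {9ec6162, e182faf} — 2 commits.

2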